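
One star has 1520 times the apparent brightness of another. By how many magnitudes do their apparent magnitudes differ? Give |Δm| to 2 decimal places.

Pogson: Δm = −2.5 log₁₀(ratio) = −2.5 log₁₀(1520) = −2.5 × 3.1818 = -7.955

|Δm| ≈ 7.95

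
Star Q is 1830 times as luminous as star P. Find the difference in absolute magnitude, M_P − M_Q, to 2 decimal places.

Pogson: ΔM = −2.5 log₁₀(ratio) = −2.5 log₁₀(1830) = −2.5 × 3.2625 = -8.156
Star Q is brighter so has the smaller magnitude: M_P − M_Q is positive.

M_P − M_Q ≈ 8.16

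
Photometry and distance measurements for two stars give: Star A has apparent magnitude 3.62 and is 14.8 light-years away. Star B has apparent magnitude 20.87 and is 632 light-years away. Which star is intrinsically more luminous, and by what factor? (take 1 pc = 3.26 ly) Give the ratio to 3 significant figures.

Star A is more luminous, by a factor of 4360.

Star A: d = 14.8 ly / 3.26 = 4.540 pc
Star A: M = m − 5 log₁₀ d + 5 = 3.62 − 5·0.6570 + 5 = 5.335
Star B: d = 632 ly / 3.26 = 193.9 pc
Star B: M = m − 5 log₁₀ d + 5 = 20.87 − 5·2.2875 + 5 = 14.433
ΔM = M_A − M_B = 5.335 − (14.433) = -9.098; smaller M is more luminous → Star A.
L ratio = 10^(0.4 |ΔM|) = 10^3.639 = 4356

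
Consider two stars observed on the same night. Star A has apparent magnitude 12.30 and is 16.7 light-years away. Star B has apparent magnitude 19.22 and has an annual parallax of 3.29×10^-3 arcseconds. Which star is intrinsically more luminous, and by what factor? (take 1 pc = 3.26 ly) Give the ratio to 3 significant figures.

Star A: d = 16.7 ly / 3.26 = 5.123 pc
Star A: M = m − 5 log₁₀ d + 5 = 12.30 − 5·0.7095 + 5 = 13.753
Star B: d = 1/p = 1/3.29×10^-3″ = 304.0 pc
Star B: M = m − 5 log₁₀ d + 5 = 19.22 − 5·2.4828 + 5 = 11.806
ΔM = M_A − M_B = 13.753 − (11.806) = 1.947; smaller M is more luminous → Star B.
L ratio = 10^(0.4 |ΔM|) = 10^0.779 = 6.006

Star B is more luminous, by a factor of 6.01.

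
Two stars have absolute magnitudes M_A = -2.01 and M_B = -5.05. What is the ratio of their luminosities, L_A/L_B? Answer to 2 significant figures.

L_A/L_B ≈ 0.061

ΔM = M_A − M_B = 3.04
L_A/L_B = 10^(−0.4 ΔM) = 10^-1.216 = 0.06081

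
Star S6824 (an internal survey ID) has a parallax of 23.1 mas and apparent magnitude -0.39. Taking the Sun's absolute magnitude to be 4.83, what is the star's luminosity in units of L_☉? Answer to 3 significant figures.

L/L_☉ ≈ 2290

d = 1/p = 1000/23.1 mas = 43.29 pc
M = m − 5 log₁₀ d + 5 = -0.39 − 5·1.6364 + 5 = -3.572
M − M_☉ = -3.572 − 4.83 = -8.402
L/L_☉ = 10^(−0.4 × -8.402) = 2295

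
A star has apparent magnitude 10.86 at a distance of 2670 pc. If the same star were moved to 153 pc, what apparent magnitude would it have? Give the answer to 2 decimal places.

Flux ∝ 1/d², so Δm = 5 log₁₀(d₂/d₁) = 5 log₁₀(153/2670) = -6.209
m₂ = m₁ + Δm = 10.86 + (-6.209) = 4.651

m ≈ 4.65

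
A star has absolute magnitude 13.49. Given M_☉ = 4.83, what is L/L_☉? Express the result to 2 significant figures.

M − M_☉ = 13.49 − 4.83 = 8.660
L/L_☉ = 10^(−0.4 (M − M_☉)) = 10^-3.464 = 3.436×10^-4

L/L_☉ ≈ 3.4×10^-4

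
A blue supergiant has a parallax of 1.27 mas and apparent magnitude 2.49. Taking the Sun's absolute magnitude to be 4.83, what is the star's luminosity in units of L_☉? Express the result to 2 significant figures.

L/L_☉ ≈ 54000

d = 1/p = 1000/1.27 mas = 787.4 pc
M = m − 5 log₁₀ d + 5 = 2.49 − 5·2.8962 + 5 = -6.991
M − M_☉ = -6.991 − 4.83 = -11.821
L/L_☉ = 10^(−0.4 × -11.821) = 53500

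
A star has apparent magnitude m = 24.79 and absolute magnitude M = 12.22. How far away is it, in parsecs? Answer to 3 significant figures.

μ = m − M = 12.570
m − M = 5 log₁₀ d − 5
log₁₀ d = (m − M)/5 + 1 = 3.5140
d = 10^3.5140 = 3266 pc

d ≈ 3270 pc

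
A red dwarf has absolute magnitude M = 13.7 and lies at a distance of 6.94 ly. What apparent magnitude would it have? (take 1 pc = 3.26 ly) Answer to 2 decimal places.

m ≈ 10.34

d = 6.94 ly / 3.26 = 2.129 pc
m = M + 5 log₁₀ d − 5 = 13.7 + 5·0.3281 − 5 = 10.341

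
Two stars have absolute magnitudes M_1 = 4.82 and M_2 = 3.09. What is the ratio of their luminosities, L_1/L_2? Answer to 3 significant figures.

ΔM = M_1 − M_2 = 1.73
L_1/L_2 = 10^(−0.4 ΔM) = 10^-0.692 = 0.2032

L_1/L_2 ≈ 0.203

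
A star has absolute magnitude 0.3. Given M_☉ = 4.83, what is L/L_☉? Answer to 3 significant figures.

M − M_☉ = 0.3 − 4.83 = -4.530
L/L_☉ = 10^(−0.4 (M − M_☉)) = 10^1.812 = 64.86

L/L_☉ ≈ 64.9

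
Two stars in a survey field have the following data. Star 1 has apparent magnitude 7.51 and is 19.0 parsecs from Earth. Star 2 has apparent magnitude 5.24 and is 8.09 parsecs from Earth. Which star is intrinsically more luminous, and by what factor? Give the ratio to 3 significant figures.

Star 1: M = m − 5 log₁₀ d + 5 = 7.51 − 5·1.2788 + 5 = 6.116
Star 2: M = m − 5 log₁₀ d + 5 = 5.24 − 5·0.9079 + 5 = 5.700
ΔM = M_1 − M_2 = 6.116 − (5.700) = 0.416; smaller M is more luminous → Star 2.
L ratio = 10^(0.4 |ΔM|) = 10^0.166 = 1.467

Star 2 is more luminous, by a factor of 1.47.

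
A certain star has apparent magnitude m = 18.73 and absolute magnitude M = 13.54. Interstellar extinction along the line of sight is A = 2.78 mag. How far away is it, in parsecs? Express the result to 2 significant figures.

m − M = 5 log₁₀(d/10 pc) + A  ⇒  18.73 − (13.54) − 2.78 = 5 log₁₀(d/10)
2.410 = 5 log₁₀(d/10)
log₁₀ d = (m − M − A)/5 + 1 = 1.4820
d = 10^1.4820 = 30.34 pc

d ≈ 30 pc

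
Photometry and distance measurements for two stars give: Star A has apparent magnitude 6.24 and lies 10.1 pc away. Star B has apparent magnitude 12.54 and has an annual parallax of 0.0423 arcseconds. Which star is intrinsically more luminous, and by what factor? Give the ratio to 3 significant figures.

Star A is more luminous, by a factor of 60.4.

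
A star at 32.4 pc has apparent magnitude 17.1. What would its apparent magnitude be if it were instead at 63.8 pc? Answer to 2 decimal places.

m ≈ 18.57

Flux ∝ 1/d², so Δm = 5 log₁₀(d₂/d₁) = 5 log₁₀(63.8/32.4) = 1.471
m₂ = m₁ + Δm = 17.1 + (1.471) = 18.571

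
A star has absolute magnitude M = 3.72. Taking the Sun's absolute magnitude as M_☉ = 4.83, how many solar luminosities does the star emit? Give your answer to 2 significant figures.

L/L_☉ ≈ 2.8

M − M_☉ = 3.72 − 4.83 = -1.110
L/L_☉ = 10^(−0.4 (M − M_☉)) = 10^0.444 = 2.780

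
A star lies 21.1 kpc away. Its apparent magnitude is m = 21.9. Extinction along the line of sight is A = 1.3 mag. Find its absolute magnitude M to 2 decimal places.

M ≈ 3.98

d = 21.1 kpc = 21100 pc
5 log₁₀(d/10 pc) = 5 log₁₀(21100) − 5 = 16.621
M = m − 5 log₁₀(d/10) − A = 21.9 − 16.621 − 1.3 = 3.979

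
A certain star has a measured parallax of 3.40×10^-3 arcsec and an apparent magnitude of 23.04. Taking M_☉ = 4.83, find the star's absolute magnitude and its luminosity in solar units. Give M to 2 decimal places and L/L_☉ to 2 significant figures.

M ≈ 15.70; L/L_☉ ≈ 4.5×10^-5

d = 1/p = 1/3.40×10^-3″ = 294.1 pc
M = m − 5 log₁₀ d + 5 = 23.04 − 5·2.4685 + 5 = 15.697
M − M_☉ = 15.697 − 4.83 = 10.867
L/L_☉ = 10^(−0.4 × 10.867) = 4.498×10^-5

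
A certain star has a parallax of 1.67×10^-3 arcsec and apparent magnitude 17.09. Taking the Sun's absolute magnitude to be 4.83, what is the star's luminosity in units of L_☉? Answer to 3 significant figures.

d = 1/p = 1/1.67×10^-3″ = 598.8 pc
M = m − 5 log₁₀ d + 5 = 17.09 − 5·2.7773 + 5 = 8.204
M − M_☉ = 8.204 − 4.83 = 3.374
L/L_☉ = 10^(−0.4 × 3.374) = 0.04473

L/L_☉ ≈ 0.0447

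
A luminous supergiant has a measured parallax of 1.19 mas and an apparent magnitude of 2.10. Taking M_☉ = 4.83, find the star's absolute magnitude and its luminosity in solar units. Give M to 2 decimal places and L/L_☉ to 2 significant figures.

M ≈ -7.52; L/L_☉ ≈ 87000

d = 1/p = 1000/1.19 mas = 840.3 pc
M = m − 5 log₁₀ d + 5 = 2.10 − 5·2.9245 + 5 = -7.522
M − M_☉ = -7.522 − 4.83 = -12.352
L/L_☉ = 10^(−0.4 × -12.352) = 87280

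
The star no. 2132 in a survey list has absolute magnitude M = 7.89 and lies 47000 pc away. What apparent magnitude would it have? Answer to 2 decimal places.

m ≈ 26.25

m = M + 5 log₁₀ d − 5 = 7.89 + 5·4.6721 − 5 = 26.250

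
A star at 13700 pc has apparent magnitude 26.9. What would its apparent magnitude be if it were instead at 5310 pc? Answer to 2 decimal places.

m ≈ 24.84

Flux ∝ 1/d², so Δm = 5 log₁₀(d₂/d₁) = 5 log₁₀(5310/13700) = -2.058
m₂ = m₁ + Δm = 26.9 + (-2.058) = 24.842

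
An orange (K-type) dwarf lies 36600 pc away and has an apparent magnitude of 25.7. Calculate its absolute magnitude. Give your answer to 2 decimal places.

M ≈ 7.88

5 log₁₀(d/10 pc) = 5 log₁₀(36600) − 5 = 17.817
M = m − 5 log₁₀(d/10) = 25.7 − 17.817 = 7.883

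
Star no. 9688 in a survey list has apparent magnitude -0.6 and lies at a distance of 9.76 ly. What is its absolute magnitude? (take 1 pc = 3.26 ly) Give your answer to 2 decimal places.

M ≈ 2.02

d = 9.76 ly / 3.26 = 2.994 pc
5 log₁₀(d/10 pc) = 5 log₁₀(2.994) − 5 = -2.619
M = m − 5 log₁₀(d/10) = -0.6 + 2.619 = 2.019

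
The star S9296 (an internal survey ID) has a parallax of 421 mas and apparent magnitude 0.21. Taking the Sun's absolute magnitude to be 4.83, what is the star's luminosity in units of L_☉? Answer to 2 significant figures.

d = 1/p = 1000/421 mas = 2.375 pc
M = m − 5 log₁₀ d + 5 = 0.21 − 5·0.3757 + 5 = 3.331
M − M_☉ = 3.331 − 4.83 = -1.499
L/L_☉ = 10^(−0.4 × -1.499) = 3.976

L/L_☉ ≈ 4.0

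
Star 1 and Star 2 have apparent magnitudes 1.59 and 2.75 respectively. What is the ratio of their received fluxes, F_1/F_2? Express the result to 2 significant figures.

F_1/F_2 ≈ 2.9

Magnitude difference = -1.16
Flux ratio = 10^(−0.4 Δm) = 10^(−0.4 × -1.16) = 10^0.464 = 2.911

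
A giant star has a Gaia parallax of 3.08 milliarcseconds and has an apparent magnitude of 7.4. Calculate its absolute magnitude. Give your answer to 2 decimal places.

p = 3.08 mas = 3.08×10^-3″ → d = 1/p = 324.7 pc
5 log₁₀(d/10 pc) = 5 log₁₀(324.7) − 5 = 7.557
M = m − 5 log₁₀(d/10) = 7.4 − 7.557 = -0.157

M ≈ -0.16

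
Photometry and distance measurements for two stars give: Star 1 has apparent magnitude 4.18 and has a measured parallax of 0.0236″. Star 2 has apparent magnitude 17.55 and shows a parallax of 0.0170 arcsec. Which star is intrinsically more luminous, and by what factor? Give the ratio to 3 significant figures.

Star 1 is more luminous, by a factor of 116000.

Star 1: d = 1/p = 1/0.0236″ = 42.37 pc
Star 1: M = m − 5 log₁₀ d + 5 = 4.18 − 5·1.6271 + 5 = 1.045
Star 2: d = 1/p = 1/0.0170″ = 58.82 pc
Star 2: M = m − 5 log₁₀ d + 5 = 17.55 − 5·1.7696 + 5 = 13.702
ΔM = M_1 − M_2 = 1.045 − (13.702) = -12.658; smaller M is more luminous → Star 1.
L ratio = 10^(0.4 |ΔM|) = 10^5.063 = 115600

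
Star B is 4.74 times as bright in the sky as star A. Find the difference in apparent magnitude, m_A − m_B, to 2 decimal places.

m_A − m_B ≈ 1.69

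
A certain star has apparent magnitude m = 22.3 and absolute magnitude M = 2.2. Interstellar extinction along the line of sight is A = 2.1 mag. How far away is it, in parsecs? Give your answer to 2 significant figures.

m − M = 5 log₁₀(d/10 pc) + A  ⇒  22.3 − (2.2) − 2.1 = 5 log₁₀(d/10)
18.000 = 5 log₁₀(d/10)
log₁₀ d = (m − M − A)/5 + 1 = 4.6000
d = 10^4.6000 = 39810 pc

d ≈ 40000 pc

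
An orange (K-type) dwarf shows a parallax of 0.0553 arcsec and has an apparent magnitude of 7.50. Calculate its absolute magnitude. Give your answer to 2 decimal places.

d = 1/p = 1/0.0553″ = 18.08 pc
5 log₁₀(d/10 pc) = 5 log₁₀(18.08) − 5 = 1.286
M = m − 5 log₁₀(d/10) = 7.50 − 1.286 = 6.214

M ≈ 6.21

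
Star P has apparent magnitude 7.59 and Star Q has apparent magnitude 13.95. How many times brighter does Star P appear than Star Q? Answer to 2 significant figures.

350

Δm = 7.59 − (13.95) = -6.36
Flux ratio = 10^(−0.4 Δm) = 10^(−0.4 × -6.36) = 10^2.544 = 349.9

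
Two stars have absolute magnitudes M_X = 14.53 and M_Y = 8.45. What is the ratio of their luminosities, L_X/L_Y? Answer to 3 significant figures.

ΔM = M_X − M_Y = 6.08
L_X/L_Y = 10^(−0.4 ΔM) = 10^-2.432 = 3.698×10^-3

L_X/L_Y ≈ 3.70×10^-3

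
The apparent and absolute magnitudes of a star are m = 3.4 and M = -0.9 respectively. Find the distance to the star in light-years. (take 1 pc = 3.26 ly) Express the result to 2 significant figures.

μ = m − M = 4.300
m − M = 5 log₁₀ d − 5
log₁₀ d = (m − M)/5 + 1 = 1.8600
d = 10^1.8600 = 72.44 pc
= 236.2 ly

d ≈ 240 ly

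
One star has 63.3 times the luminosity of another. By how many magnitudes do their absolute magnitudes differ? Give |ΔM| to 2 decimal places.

|ΔM| ≈ 4.50

Pogson: ΔM = −2.5 log₁₀(ratio) = −2.5 log₁₀(63.3) = −2.5 × 1.8014 = -4.504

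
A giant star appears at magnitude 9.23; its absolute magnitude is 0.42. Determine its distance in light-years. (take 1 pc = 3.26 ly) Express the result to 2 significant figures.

d ≈ 1900 ly

Distance modulus: m − M = 9.23 − (0.42) = 8.810
m − M = 5 log₁₀ d − 5
log₁₀ d = (m − M)/5 + 1 = 2.7620
d = 10^2.7620 = 578.1 pc
= 1885 ly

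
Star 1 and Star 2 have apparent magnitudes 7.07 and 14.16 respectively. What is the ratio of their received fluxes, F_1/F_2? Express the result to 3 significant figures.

Δm = 7.07 − (14.16) = -7.09
Flux ratio = 10^(−0.4 Δm) = 10^(−0.4 × -7.09) = 10^2.836 = 685.5

F_1/F_2 ≈ 685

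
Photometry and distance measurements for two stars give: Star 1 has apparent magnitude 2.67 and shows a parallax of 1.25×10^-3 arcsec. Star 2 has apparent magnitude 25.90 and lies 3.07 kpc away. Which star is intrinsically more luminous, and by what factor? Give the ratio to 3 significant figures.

Star 1 is more luminous, by a factor of 1.33×10^8.

Star 1: d = 1/p = 1/1.25×10^-3″ = 800.0 pc
Star 1: M = m − 5 log₁₀ d + 5 = 2.67 − 5·2.9031 + 5 = -6.845
Star 2: d = 3.07 kpc = 3070 pc
Star 2: M = m − 5 log₁₀ d + 5 = 25.90 − 5·3.4871 + 5 = 13.464
ΔM = M_1 − M_2 = -6.845 − (13.464) = -20.310; smaller M is more luminous → Star 1.
L ratio = 10^(0.4 |ΔM|) = 10^8.124 = 1.330×10^8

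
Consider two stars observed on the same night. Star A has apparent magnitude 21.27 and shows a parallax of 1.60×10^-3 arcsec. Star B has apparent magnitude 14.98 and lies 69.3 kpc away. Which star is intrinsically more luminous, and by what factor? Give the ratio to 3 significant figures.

Star A: d = 1/p = 1/1.60×10^-3″ = 625.0 pc
Star A: M = m − 5 log₁₀ d + 5 = 21.27 − 5·2.7959 + 5 = 12.291
Star B: d = 69.3 kpc = 69300 pc
Star B: M = m − 5 log₁₀ d + 5 = 14.98 − 5·4.8407 + 5 = -4.224
ΔM = M_A − M_B = 12.291 − (-4.224) = 16.514; smaller M is more luminous → Star B.
L ratio = 10^(0.4 |ΔM|) = 10^6.606 = 4.034×10^6

Star B is more luminous, by a factor of 4.03×10^6.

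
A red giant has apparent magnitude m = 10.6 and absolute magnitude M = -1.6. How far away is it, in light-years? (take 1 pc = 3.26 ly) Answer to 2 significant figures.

d ≈ 9000 ly

Distance modulus: m − M = 10.6 − (-1.6) = 12.200
m − M = 5 log₁₀ d − 5
log₁₀ d = (m − M)/5 + 1 = 3.4400
d = 10^3.4400 = 2754 pc
= 8979 ly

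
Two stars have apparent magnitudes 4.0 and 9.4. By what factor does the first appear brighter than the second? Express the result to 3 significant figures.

Δm = 4.0 − (9.4) = -5.4
Flux ratio = 10^(−0.4 Δm) = 10^(−0.4 × -5.4) = 10^2.160 = 144.5

145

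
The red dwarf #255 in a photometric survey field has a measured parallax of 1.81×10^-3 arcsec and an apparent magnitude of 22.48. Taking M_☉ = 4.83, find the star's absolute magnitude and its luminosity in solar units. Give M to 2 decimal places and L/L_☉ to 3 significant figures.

M ≈ 13.77; L/L_☉ ≈ 2.66×10^-4

d = 1/p = 1/1.81×10^-3″ = 552.5 pc
M = m − 5 log₁₀ d + 5 = 22.48 − 5·2.7423 + 5 = 13.768
M − M_☉ = 13.768 − 4.83 = 8.938
L/L_☉ = 10^(−0.4 × 8.938) = 2.659×10^-4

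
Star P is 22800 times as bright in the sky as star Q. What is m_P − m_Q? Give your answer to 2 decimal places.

m_P − m_Q ≈ -10.89

Pogson: Δm = −2.5 log₁₀(ratio) = −2.5 log₁₀(22800) = −2.5 × 4.3579 = -10.895
Star P is brighter, so it has the smaller magnitude: the difference is negative.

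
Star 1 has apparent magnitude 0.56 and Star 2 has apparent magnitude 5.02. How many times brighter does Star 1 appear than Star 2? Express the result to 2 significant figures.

61

Magnitude difference = -4.46
Flux ratio = 10^(−0.4 Δm) = 10^(−0.4 × -4.46) = 10^1.784 = 60.81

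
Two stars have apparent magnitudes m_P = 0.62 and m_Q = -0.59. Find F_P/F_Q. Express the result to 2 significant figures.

F_P/F_Q ≈ 0.33

Δm = 0.62 − (-0.59) = 1.21
Flux ratio = 10^(−0.4 Δm) = 10^(−0.4 × 1.21) = 10^-0.484 = 0.3281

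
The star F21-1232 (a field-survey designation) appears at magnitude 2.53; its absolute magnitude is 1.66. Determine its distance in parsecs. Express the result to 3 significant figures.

d ≈ 14.9 pc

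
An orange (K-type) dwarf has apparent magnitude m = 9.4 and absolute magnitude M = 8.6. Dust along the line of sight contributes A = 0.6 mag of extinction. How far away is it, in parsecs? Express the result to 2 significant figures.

m − M = 5 log₁₀(d/10 pc) + A  ⇒  9.4 − (8.6) − 0.6 = 5 log₁₀(d/10)
0.200 = 5 log₁₀(d/10)
log₁₀ d = (m − M − A)/5 + 1 = 1.0400
d = 10^1.0400 = 10.96 pc

d ≈ 11 pc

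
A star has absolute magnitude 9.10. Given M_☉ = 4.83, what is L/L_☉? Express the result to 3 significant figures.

L/L_☉ ≈ 0.0196

M − M_☉ = 9.10 − 4.83 = 4.270
L/L_☉ = 10^(−0.4 (M − M_☉)) = 10^-1.708 = 0.01959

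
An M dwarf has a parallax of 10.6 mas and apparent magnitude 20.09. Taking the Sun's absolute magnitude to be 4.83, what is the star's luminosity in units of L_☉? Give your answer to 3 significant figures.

L/L_☉ ≈ 7.00×10^-5

d = 1/p = 1000/10.6 mas = 94.34 pc
M = m − 5 log₁₀ d + 5 = 20.09 − 5·1.9747 + 5 = 15.217
M − M_☉ = 15.217 − 4.83 = 10.387
L/L_☉ = 10^(−0.4 × 10.387) = 7.005×10^-5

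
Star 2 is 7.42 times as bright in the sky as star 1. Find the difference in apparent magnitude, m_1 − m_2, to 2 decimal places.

Pogson: Δm = −2.5 log₁₀(ratio) = −2.5 log₁₀(7.42) = −2.5 × 0.8704 = -2.176
Star 2 is brighter so has the smaller magnitude: m_1 − m_2 is positive.

m_1 − m_2 ≈ 2.18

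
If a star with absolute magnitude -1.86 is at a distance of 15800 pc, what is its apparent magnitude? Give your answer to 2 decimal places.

m ≈ 14.13

m = M + 5 log₁₀ d − 5 = -1.86 + 5·4.1987 − 5 = 14.133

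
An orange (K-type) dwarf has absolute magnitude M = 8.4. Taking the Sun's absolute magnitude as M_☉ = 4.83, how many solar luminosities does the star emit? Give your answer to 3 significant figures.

M − M_☉ = 8.4 − 4.83 = 3.570
L/L_☉ = 10^(−0.4 (M − M_☉)) = 10^-1.428 = 0.03733

L/L_☉ ≈ 0.0373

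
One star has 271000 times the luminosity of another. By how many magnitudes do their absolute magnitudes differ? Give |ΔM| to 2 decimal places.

|ΔM| ≈ 13.58

Pogson: ΔM = −2.5 log₁₀(ratio) = −2.5 log₁₀(271000) = −2.5 × 5.4330 = -13.582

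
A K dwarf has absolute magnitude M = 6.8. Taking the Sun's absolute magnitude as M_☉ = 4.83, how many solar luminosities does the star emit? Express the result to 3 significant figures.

L/L_☉ ≈ 0.163

M − M_☉ = 6.8 − 4.83 = 1.970
L/L_☉ = 10^(−0.4 (M − M_☉)) = 10^-0.788 = 0.1629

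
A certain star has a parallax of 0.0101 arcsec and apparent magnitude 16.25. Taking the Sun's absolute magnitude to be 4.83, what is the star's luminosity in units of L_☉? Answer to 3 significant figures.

L/L_☉ ≈ 2.65×10^-3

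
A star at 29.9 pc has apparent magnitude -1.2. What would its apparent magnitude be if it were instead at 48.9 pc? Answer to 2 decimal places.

m ≈ -0.13

Flux ∝ 1/d², so Δm = 5 log₁₀(d₂/d₁) = 5 log₁₀(48.9/29.9) = 1.068
m₂ = m₁ + Δm = -1.2 + (1.068) = -0.132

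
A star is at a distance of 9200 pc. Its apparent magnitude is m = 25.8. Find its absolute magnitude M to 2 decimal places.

5 log₁₀(d/10 pc) = 5 log₁₀(9200) − 5 = 14.819
M = m − 5 log₁₀(d/10) = 25.8 − 14.819 = 10.981

M ≈ 10.98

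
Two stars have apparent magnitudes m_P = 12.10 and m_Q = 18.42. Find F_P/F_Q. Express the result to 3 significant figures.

F_P/F_Q ≈ 337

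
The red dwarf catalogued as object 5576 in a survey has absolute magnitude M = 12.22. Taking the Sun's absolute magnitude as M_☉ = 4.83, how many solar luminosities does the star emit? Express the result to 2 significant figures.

L/L_☉ ≈ 1.1×10^-3

M − M_☉ = 12.22 − 4.83 = 7.390
L/L_☉ = 10^(−0.4 (M − M_☉)) = 10^-2.956 = 1.107×10^-3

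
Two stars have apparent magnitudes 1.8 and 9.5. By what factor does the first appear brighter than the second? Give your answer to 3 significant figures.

Δm = 1.8 − (9.5) = -7.7
Flux ratio = 10^(−0.4 Δm) = 10^(−0.4 × -7.7) = 10^3.080 = 1202

1200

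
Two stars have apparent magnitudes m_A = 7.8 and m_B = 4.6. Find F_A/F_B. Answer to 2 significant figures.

F_A/F_B ≈ 0.052

Magnitude difference = 3.2
Flux ratio = 10^(−0.4 Δm) = 10^(−0.4 × 3.2) = 10^-1.280 = 0.05248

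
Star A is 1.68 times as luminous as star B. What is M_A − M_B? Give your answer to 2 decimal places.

M_A − M_B ≈ -0.56

Pogson: ΔM = −2.5 log₁₀(ratio) = −2.5 log₁₀(1.68) = −2.5 × 0.2253 = -0.563
Star A is brighter, so it has the smaller magnitude: the difference is negative.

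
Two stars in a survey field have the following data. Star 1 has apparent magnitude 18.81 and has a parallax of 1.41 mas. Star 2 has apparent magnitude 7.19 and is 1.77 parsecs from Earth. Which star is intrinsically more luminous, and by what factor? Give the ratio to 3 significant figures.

Star 1 is more luminous, by a factor of 3.61.

Star 1: p = 1.41 mas = 1.41×10^-3″ → d = 1/p = 709.2 pc
Star 1: M = m − 5 log₁₀ d + 5 = 18.81 − 5·2.8508 + 5 = 9.556
Star 2: M = m − 5 log₁₀ d + 5 = 7.19 − 5·0.2480 + 5 = 10.950
ΔM = M_1 − M_2 = 9.556 − (10.950) = -1.394; smaller M is more luminous → Star 1.
L ratio = 10^(0.4 |ΔM|) = 10^0.558 = 3.611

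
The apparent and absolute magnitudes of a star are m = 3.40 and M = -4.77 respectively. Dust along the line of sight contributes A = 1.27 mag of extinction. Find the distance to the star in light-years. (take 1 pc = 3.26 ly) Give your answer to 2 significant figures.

d ≈ 780 ly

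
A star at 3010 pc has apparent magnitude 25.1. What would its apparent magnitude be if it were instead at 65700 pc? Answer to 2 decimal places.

Flux ∝ 1/d², so Δm = 5 log₁₀(d₂/d₁) = 5 log₁₀(65700/3010) = 6.695
m₂ = m₁ + Δm = 25.1 + (6.695) = 31.795

m ≈ 31.79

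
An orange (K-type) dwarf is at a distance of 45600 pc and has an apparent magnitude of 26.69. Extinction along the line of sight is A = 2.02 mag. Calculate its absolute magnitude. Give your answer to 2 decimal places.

5 log₁₀(d/10 pc) = 5 log₁₀(45600) − 5 = 18.295
M = m − 5 log₁₀(d/10) − A = 26.69 − 18.295 − 2.02 = 6.375

M ≈ 6.38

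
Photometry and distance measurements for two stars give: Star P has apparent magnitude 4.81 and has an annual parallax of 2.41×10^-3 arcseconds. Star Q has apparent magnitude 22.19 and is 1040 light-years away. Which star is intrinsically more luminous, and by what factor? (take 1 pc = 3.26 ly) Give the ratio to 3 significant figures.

Star P: d = 1/p = 1/2.41×10^-3″ = 414.9 pc
Star P: M = m − 5 log₁₀ d + 5 = 4.81 − 5·2.6180 + 5 = -3.280
Star Q: d = 1040 ly / 3.26 = 319.0 pc
Star Q: M = m − 5 log₁₀ d + 5 = 22.19 − 5·2.5038 + 5 = 14.671
ΔM = M_P − M_Q = -3.280 − (14.671) = -17.951; smaller M is more luminous → Star P.
L ratio = 10^(0.4 |ΔM|) = 10^7.180 = 1.515×10^7

Star P is more luminous, by a factor of 1.51×10^7.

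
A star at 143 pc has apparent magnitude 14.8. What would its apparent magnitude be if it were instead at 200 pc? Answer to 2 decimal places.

Flux ∝ 1/d², so Δm = 5 log₁₀(d₂/d₁) = 5 log₁₀(200/143) = 0.728
m₂ = m₁ + Δm = 14.8 + (0.728) = 15.528

m ≈ 15.53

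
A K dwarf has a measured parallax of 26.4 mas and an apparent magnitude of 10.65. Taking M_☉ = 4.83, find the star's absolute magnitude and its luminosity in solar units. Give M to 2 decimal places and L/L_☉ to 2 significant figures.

d = 1/p = 1000/26.4 mas = 37.88 pc
M = m − 5 log₁₀ d + 5 = 10.65 − 5·1.5784 + 5 = 7.758
M − M_☉ = 7.758 − 4.83 = 2.928
L/L_☉ = 10^(−0.4 × 2.928) = 0.06742

M ≈ 7.76; L/L_☉ ≈ 0.067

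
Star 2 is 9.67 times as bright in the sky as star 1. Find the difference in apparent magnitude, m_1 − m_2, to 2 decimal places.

m_1 − m_2 ≈ 2.46

Pogson: Δm = −2.5 log₁₀(ratio) = −2.5 log₁₀(9.67) = −2.5 × 0.9854 = -2.464
Star 2 is brighter so has the smaller magnitude: m_1 − m_2 is positive.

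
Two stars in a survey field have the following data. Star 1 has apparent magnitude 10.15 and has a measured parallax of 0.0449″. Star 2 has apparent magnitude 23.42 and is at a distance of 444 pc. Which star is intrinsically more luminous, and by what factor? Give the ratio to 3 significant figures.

Star 1 is more luminous, by a factor of 511.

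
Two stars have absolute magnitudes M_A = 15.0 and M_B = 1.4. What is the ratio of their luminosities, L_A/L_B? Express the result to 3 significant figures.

L_A/L_B ≈ 3.63×10^-6

ΔM = M_A − M_B = 13.6
L_A/L_B = 10^(−0.4 ΔM) = 10^-5.440 = 3.631×10^-6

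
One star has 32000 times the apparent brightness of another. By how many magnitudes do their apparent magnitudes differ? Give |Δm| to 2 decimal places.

Pogson: Δm = −2.5 log₁₀(ratio) = −2.5 log₁₀(32000) = −2.5 × 4.5051 = -11.263

|Δm| ≈ 11.26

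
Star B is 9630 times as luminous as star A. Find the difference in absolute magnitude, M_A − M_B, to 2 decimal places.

M_A − M_B ≈ 9.96

Pogson: ΔM = −2.5 log₁₀(ratio) = −2.5 log₁₀(9630) = −2.5 × 3.9836 = -9.959
Star B is brighter so has the smaller magnitude: M_A − M_B is positive.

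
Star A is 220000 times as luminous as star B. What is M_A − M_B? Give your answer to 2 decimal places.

M_A − M_B ≈ -13.36

Pogson: ΔM = −2.5 log₁₀(ratio) = −2.5 log₁₀(220000) = −2.5 × 5.3424 = -13.356
Star A is brighter, so it has the smaller magnitude: the difference is negative.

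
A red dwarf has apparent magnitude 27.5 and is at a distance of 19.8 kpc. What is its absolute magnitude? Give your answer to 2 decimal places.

d = 19.8 kpc = 19800 pc
5 log₁₀(d/10 pc) = 5 log₁₀(19800) − 5 = 16.483
M = m − 5 log₁₀(d/10) = 27.5 − 16.483 = 11.017

M ≈ 11.02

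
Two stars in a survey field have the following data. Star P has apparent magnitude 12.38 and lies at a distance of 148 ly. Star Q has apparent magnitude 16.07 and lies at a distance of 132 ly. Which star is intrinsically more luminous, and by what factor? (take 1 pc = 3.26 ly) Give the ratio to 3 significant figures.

Star P is more luminous, by a factor of 37.6.

Star P: d = 148 ly / 3.26 = 45.40 pc
Star P: M = m − 5 log₁₀ d + 5 = 12.38 − 5·1.6570 + 5 = 9.095
Star Q: d = 132 ly / 3.26 = 40.49 pc
Star Q: M = m − 5 log₁₀ d + 5 = 16.07 − 5·1.6074 + 5 = 13.033
ΔM = M_P − M_Q = 9.095 − (13.033) = -3.938; smaller M is more luminous → Star P.
L ratio = 10^(0.4 |ΔM|) = 10^1.575 = 37.62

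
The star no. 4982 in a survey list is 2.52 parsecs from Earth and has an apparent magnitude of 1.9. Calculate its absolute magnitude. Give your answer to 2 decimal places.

M ≈ 4.89

5 log₁₀(d/10 pc) = 5 log₁₀(2.520) − 5 = -2.993
M = m − 5 log₁₀(d/10) = 1.9 + 2.993 = 4.893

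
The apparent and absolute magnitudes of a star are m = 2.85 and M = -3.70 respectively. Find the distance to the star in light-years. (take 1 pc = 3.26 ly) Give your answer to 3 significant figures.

Distance modulus: m − M = 2.85 − (-3.70) = 6.550
m − M = 5 log₁₀ d − 5
log₁₀ d = (m − M)/5 + 1 = 2.3100
d = 10^2.3100 = 204.2 pc
= 665.6 ly

d ≈ 666 ly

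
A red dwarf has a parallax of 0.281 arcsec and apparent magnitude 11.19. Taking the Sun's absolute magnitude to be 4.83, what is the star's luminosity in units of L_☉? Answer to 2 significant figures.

L/L_☉ ≈ 3.6×10^-4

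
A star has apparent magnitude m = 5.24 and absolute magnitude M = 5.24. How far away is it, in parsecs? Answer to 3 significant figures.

μ = m − M = 0.000
m − M = 5 log₁₀ d − 5
log₁₀ d = (m − M)/5 + 1 = 1.0000
d = 10^1.0000 = 10.00 pc

d ≈ 10.0 pc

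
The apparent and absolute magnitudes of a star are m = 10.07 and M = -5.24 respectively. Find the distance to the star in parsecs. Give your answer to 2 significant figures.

d ≈ 12000 pc

Distance modulus: m − M = 10.07 − (-5.24) = 15.310
m − M = 5 log₁₀ d − 5
log₁₀ d = (m − M)/5 + 1 = 4.0620
d = 10^4.0620 = 11530 pc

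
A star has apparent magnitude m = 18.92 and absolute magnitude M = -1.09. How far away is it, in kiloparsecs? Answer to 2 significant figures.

μ = m − M = 20.010
m − M = 5 log₁₀ d − 5
log₁₀ d = (m − M)/5 + 1 = 5.0020
d = 10^5.0020 = 100500 pc
= 100.5 kpc

d ≈ 100 kpc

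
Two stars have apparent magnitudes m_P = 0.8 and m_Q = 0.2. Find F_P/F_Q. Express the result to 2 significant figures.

Magnitude difference = 0.6
Flux ratio = 10^(−0.4 Δm) = 10^(−0.4 × 0.6) = 10^-0.240 = 0.5754

F_P/F_Q ≈ 0.58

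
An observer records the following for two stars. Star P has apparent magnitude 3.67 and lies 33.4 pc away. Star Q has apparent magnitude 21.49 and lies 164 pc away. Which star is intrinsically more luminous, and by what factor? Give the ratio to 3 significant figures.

Star P is more luminous, by a factor of 557000.

Star P: M = m − 5 log₁₀ d + 5 = 3.67 − 5·1.5237 + 5 = 1.051
Star Q: M = m − 5 log₁₀ d + 5 = 21.49 − 5·2.2148 + 5 = 15.416
ΔM = M_P − M_Q = 1.051 − (15.416) = -14.365; smaller M is more luminous → Star P.
L ratio = 10^(0.4 |ΔM|) = 10^5.746 = 556900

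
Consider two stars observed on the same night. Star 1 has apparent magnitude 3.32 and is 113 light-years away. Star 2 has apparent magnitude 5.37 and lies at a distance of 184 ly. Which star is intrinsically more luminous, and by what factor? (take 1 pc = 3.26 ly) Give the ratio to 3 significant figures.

Star 1: d = 113 ly / 3.26 = 34.66 pc
Star 1: M = m − 5 log₁₀ d + 5 = 3.32 − 5·1.5399 + 5 = 0.621
Star 2: d = 184 ly / 3.26 = 56.44 pc
Star 2: M = m − 5 log₁₀ d + 5 = 5.37 − 5·1.7516 + 5 = 1.612
ΔM = M_1 − M_2 = 0.621 − (1.612) = -0.991; smaller M is more luminous → Star 1.
L ratio = 10^(0.4 |ΔM|) = 10^0.397 = 2.492

Star 1 is more luminous, by a factor of 2.49.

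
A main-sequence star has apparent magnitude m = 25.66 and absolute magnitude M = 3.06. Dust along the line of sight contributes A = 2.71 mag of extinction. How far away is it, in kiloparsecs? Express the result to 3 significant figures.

d ≈ 95.1 kpc

m − M = 5 log₁₀(d/10 pc) + A  ⇒  25.66 − (3.06) − 2.71 = 5 log₁₀(d/10)
19.890 = 5 log₁₀(d/10)
log₁₀ d = (m − M − A)/5 + 1 = 4.9780
d = 10^4.9780 = 95060 pc
= 95.06 kpc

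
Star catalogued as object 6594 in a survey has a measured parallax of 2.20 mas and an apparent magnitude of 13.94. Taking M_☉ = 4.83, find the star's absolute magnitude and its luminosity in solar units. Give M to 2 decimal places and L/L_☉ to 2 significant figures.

M ≈ 5.65; L/L_☉ ≈ 0.47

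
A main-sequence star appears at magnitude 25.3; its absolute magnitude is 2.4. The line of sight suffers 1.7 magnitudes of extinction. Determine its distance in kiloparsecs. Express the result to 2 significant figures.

d ≈ 170 kpc

m − M = 5 log₁₀(d/10 pc) + A  ⇒  25.3 − (2.4) − 1.7 = 5 log₁₀(d/10)
21.200 = 5 log₁₀(d/10)
log₁₀ d = (m − M − A)/5 + 1 = 5.2400
d = 10^5.2400 = 173800 pc
= 173.8 kpc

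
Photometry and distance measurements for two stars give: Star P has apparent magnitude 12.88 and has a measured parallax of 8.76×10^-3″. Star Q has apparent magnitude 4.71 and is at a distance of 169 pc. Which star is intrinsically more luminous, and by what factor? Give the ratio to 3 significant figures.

Star Q is more luminous, by a factor of 4060.

Star P: d = 1/p = 1/8.76×10^-3″ = 114.2 pc
Star P: M = m − 5 log₁₀ d + 5 = 12.88 − 5·2.0575 + 5 = 7.593
Star Q: M = m − 5 log₁₀ d + 5 = 4.71 − 5·2.2279 + 5 = -1.429
ΔM = M_P − M_Q = 7.593 − (-1.429) = 9.022; smaller M is more luminous → Star Q.
L ratio = 10^(0.4 |ΔM|) = 10^3.609 = 4062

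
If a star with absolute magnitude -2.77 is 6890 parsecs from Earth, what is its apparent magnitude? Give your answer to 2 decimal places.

m ≈ 11.42

m = M + 5 log₁₀ d − 5 = -2.77 + 5·3.8382 − 5 = 11.421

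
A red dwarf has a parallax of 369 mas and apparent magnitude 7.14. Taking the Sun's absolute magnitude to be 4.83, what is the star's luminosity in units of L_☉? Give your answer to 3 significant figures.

L/L_☉ ≈ 8.75×10^-3

d = 1/p = 1000/369 mas = 2.710 pc
M = m − 5 log₁₀ d + 5 = 7.14 − 5·0.4330 + 5 = 9.975
M − M_☉ = 9.975 − 4.83 = 5.145
L/L_☉ = 10^(−0.4 × 5.145) = 8.749×10^-3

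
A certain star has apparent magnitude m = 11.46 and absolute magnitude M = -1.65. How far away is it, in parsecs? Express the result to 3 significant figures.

μ = m − M = 13.110
m − M = 5 log₁₀ d − 5
log₁₀ d = (m − M)/5 + 1 = 3.6220
d = 10^3.6220 = 4188 pc

d ≈ 4190 pc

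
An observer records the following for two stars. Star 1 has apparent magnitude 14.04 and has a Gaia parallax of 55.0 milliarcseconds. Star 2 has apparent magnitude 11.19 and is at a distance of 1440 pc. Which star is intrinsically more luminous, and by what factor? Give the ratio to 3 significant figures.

Star 2 is more luminous, by a factor of 86600.

Star 1: p = 55.0 mas = 0.0550″ → d = 1/p = 18.18 pc
Star 1: M = m − 5 log₁₀ d + 5 = 14.04 − 5·1.2596 + 5 = 12.742
Star 2: M = m − 5 log₁₀ d + 5 = 11.19 − 5·3.1584 + 5 = 0.398
ΔM = M_1 − M_2 = 12.742 − (0.398) = 12.344; smaller M is more luminous → Star 2.
L ratio = 10^(0.4 |ΔM|) = 10^4.937 = 86590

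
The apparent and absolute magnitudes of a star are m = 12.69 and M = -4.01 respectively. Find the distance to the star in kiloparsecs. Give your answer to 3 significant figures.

d ≈ 21.9 kpc

Distance modulus: m − M = 12.69 − (-4.01) = 16.700
m − M = 5 log₁₀ d − 5
log₁₀ d = (m − M)/5 + 1 = 4.3400
d = 10^4.3400 = 21880 pc
= 21.88 kpc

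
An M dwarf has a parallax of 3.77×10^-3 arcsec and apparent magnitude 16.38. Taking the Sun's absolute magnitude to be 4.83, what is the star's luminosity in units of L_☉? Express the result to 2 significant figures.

d = 1/p = 1/3.77×10^-3″ = 265.3 pc
M = m − 5 log₁₀ d + 5 = 16.38 − 5·2.4237 + 5 = 9.262
M − M_☉ = 9.262 − 4.83 = 4.432
L/L_☉ = 10^(−0.4 × 4.432) = 0.01688

L/L_☉ ≈ 0.017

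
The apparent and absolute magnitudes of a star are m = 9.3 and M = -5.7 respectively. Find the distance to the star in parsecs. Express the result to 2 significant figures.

d ≈ 10000 pc

μ = m − M = 15.000
m − M = 5 log₁₀ d − 5
log₁₀ d = (m − M)/5 + 1 = 4.0000
d = 10^4.0000 = 10000 pc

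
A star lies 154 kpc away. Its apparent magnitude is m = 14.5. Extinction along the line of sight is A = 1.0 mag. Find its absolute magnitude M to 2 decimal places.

d = 154 kpc = 154000 pc
5 log₁₀(d/10 pc) = 5 log₁₀(154000) − 5 = 20.938
M = m − 5 log₁₀(d/10) − A = 14.5 − 20.938 − 1.0 = -7.438

M ≈ -7.44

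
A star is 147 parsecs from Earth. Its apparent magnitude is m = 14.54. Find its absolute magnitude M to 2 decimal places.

5 log₁₀(d/10 pc) = 5 log₁₀(147.0) − 5 = 5.837
M = m − 5 log₁₀(d/10) = 14.54 − 5.837 = 8.703

M ≈ 8.70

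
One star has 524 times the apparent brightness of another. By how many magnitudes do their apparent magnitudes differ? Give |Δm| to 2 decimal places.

|Δm| ≈ 6.80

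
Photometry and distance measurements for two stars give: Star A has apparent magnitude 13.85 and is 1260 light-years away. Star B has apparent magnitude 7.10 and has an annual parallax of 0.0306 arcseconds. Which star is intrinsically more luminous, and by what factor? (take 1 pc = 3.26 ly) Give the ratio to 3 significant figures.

Star B is more luminous, by a factor of 3.58.

Star A: d = 1260 ly / 3.26 = 386.5 pc
Star A: M = m − 5 log₁₀ d + 5 = 13.85 − 5·2.5872 + 5 = 5.914
Star B: d = 1/p = 1/0.0306″ = 32.68 pc
Star B: M = m − 5 log₁₀ d + 5 = 7.10 − 5·1.5143 + 5 = 4.529
ΔM = M_A − M_B = 5.914 − (4.529) = 1.386; smaller M is more luminous → Star B.
L ratio = 10^(0.4 |ΔM|) = 10^0.554 = 3.583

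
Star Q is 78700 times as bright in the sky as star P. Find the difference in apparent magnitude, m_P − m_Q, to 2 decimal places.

Pogson: Δm = −2.5 log₁₀(ratio) = −2.5 log₁₀(78700) = −2.5 × 4.8960 = -12.240
Star Q is brighter so has the smaller magnitude: m_P − m_Q is positive.

m_P − m_Q ≈ 12.24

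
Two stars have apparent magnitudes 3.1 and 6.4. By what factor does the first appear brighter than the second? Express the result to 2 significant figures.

Δm = 3.1 − (6.4) = -3.3
Flux ratio = 10^(−0.4 Δm) = 10^(−0.4 × -3.3) = 10^1.320 = 20.89

21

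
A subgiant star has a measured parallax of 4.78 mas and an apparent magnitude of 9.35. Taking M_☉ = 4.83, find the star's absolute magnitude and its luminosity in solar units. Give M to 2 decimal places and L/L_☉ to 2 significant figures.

M ≈ 2.75; L/L_☉ ≈ 6.8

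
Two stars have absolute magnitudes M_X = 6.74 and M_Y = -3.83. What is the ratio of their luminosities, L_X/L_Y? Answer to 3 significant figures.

L_X/L_Y ≈ 5.92×10^-5

ΔM = M_X − M_Y = 10.57
L_X/L_Y = 10^(−0.4 ΔM) = 10^-4.228 = 5.916×10^-5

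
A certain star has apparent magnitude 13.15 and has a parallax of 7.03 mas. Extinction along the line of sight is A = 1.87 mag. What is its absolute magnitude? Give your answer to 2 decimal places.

M ≈ 5.51

p = 7.03 mas = 7.03×10^-3″ → d = 1/p = 142.2 pc
5 log₁₀(d/10 pc) = 5 log₁₀(142.2) − 5 = 5.765
M = m − 5 log₁₀(d/10) − A = 13.15 − 5.765 − 1.87 = 5.515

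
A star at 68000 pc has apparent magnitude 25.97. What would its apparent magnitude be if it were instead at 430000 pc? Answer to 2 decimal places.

m ≈ 29.97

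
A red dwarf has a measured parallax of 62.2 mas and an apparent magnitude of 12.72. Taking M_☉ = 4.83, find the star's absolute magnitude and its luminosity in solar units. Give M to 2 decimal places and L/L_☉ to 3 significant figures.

M ≈ 11.69; L/L_☉ ≈ 1.80×10^-3

d = 1/p = 1000/62.2 mas = 16.08 pc
M = m − 5 log₁₀ d + 5 = 12.72 − 5·1.2062 + 5 = 11.689
M − M_☉ = 11.689 − 4.83 = 6.859
L/L_☉ = 10^(−0.4 × 6.859) = 1.805×10^-3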